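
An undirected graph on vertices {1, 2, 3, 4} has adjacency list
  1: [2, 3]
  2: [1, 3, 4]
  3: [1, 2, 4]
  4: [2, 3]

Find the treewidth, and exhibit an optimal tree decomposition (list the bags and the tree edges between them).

Treewidth 2.
One such decomposition:
Bags: B1 = {2, 3, 4}  B2 = {1, 2, 3}
Tree: B1–B2

Each bag holds 3 vertices, so the decomposition has width 2, which upper-bounds the treewidth. For the lower bound, the 3 vertices {1, 2, 3} are pairwise adjacent, and any tree decomposition puts a clique entirely inside one bag — forcing width ≥ 2. Combining the bounds, tw(G) = 2.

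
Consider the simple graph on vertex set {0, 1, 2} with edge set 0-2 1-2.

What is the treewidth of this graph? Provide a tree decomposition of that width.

Treewidth 1.
One such decomposition:
Bags: B1 = {1, 2}  B2 = {0, 2}
Tree: B1–B2

The largest bag has 2 vertices, giving width 1; this decomposition certifies tw(G) ≤ 1. Since G has at least one edge (e.g. 1–2), it is not an edgeless graph, so tw(G) ≥ 1. Hence tw(G) = 1 exactly.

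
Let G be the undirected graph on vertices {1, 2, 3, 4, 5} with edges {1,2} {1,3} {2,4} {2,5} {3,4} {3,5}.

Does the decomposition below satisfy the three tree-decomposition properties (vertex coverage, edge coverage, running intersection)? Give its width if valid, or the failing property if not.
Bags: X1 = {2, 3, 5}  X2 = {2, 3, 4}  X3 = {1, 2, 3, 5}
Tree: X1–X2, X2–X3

A tree decomposition must satisfy three properties: every vertex lies in some bag; for every edge, both endpoints lie together in some bag; and for every vertex, the bags containing it form a connected subtree. Here bags containing vertex 5 are not connected in the tree, so the decomposition is invalid.

No — bags containing vertex 5 are not connected in the tree.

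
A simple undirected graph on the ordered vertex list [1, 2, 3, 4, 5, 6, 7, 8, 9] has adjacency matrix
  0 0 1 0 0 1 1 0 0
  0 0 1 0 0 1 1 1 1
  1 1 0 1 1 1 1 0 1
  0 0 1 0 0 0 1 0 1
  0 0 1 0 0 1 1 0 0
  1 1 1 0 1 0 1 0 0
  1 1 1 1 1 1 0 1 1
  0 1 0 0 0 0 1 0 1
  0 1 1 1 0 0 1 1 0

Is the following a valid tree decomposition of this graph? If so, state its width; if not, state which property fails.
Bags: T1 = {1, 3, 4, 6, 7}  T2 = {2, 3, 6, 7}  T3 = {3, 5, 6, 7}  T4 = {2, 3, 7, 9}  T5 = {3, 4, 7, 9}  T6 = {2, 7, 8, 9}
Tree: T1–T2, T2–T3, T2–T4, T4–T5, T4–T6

A tree decomposition must satisfy three properties: every vertex lies in some bag; for every edge, both endpoints lie together in some bag; and for every vertex, the bags containing it form a connected subtree. Here bags containing vertex 4 are not connected in the tree, so the decomposition is invalid.

No — bags containing vertex 4 are not connected in the tree.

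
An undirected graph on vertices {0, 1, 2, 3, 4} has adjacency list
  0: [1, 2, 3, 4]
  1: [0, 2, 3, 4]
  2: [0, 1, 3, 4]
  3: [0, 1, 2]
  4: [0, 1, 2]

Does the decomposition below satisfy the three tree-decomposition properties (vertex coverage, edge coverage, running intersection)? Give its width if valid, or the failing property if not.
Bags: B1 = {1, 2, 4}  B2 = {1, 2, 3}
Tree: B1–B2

A tree decomposition must satisfy three properties: every vertex lies in some bag; for every edge, both endpoints lie together in some bag; and for every vertex, the bags containing it form a connected subtree. Here vertex 0 appears in no bag, so the decomposition is invalid.

No — vertex 0 appears in no bag.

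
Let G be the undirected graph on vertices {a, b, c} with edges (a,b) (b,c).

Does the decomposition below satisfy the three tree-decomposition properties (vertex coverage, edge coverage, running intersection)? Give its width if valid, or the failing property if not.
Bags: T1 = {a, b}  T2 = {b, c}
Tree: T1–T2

Vertex coverage: the bags together contain {a, b, c}, the full vertex set. Edge coverage: each edge of G has both endpoints in at least one bag. Running intersection: for every vertex, the bags containing it form a connected subtree. All three properties hold, so this is a valid tree decomposition of width max|bag| − 1 = 1, and hence tw(G) ≤ 1.

Yes; width 1.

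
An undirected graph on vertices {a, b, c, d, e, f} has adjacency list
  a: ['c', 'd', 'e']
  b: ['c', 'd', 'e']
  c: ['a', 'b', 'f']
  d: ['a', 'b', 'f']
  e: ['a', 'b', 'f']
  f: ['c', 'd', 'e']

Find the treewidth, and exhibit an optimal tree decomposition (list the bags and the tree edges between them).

Treewidth 3.
Bags: B1 = {a, b, d, f}  B2 = {a, b, c, f}  B3 = {a, b, e, f}
Tree: B1–B2, B2–B3

The largest bag has 4 vertices, giving width 3; this decomposition certifies tw(G) ≤ 3. For the lower bound: the 4 vertex sets {d,f}, {a,c}, {b}, {e} are disjoint, each induces a connected subgraph, and every pair is joined by at least one edge of G. Contracting each set to a single vertex therefore yields K_{4} as a minor, and since treewidth is minor-monotone, tw(G) ≥ tw(K_{4}) = 3. Hence tw(G) = 3 exactly.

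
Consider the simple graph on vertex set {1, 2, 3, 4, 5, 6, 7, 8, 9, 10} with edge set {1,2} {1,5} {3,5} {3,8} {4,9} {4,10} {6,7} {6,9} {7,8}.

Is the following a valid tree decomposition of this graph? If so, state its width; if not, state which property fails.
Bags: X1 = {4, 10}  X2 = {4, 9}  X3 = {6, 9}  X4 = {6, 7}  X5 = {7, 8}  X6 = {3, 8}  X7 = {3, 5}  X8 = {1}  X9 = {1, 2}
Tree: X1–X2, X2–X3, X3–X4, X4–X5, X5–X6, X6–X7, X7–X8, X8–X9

No — edge (5,1) lies in no bag.

A tree decomposition must satisfy three properties: every vertex lies in some bag; for every edge, both endpoints lie together in some bag; and for every vertex, the bags containing it form a connected subtree. Here edge (5,1) lies in no bag, so the decomposition is invalid.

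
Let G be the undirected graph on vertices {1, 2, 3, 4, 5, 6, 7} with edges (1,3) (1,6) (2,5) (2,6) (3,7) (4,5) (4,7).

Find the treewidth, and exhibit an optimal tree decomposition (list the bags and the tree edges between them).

Treewidth 2.
Bags: B1 = {1, 3, 7}  B2 = {1, 6, 7}  B3 = {2, 6, 7}  B4 = {2, 5, 7}  B5 = {4, 5, 7}
Tree: B1–B2, B2–B3, B3–B4, B4–B5

Each bag holds 3 vertices, so the decomposition has width 2, which upper-bounds the treewidth. Since 7–3–1–6–2–5–4–7 is a cycle in G, G is not acyclic. Forests are exactly the graphs of treewidth ≤ 1, so tw(G) ≥ 2. Therefore the treewidth is 2.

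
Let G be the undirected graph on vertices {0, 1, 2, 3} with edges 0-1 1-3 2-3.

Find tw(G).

A width-1 tree decomposition is:
Bags: B1 = {0, 1}  B2 = {1, 3}  B3 = {2, 3}
Tree: B1–B2, B2–B3
Each bag holds 2 vertices, so the decomposition has width 1, which upper-bounds the treewidth. Since G has at least one edge (e.g. 0–1), it is not an edgeless graph, so tw(G) ≥ 1. The upper and lower bounds meet at 1, so that is the treewidth.

1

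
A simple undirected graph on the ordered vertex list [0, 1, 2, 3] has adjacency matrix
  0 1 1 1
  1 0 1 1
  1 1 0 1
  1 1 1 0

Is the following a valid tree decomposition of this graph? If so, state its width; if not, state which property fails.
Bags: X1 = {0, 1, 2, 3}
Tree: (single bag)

Every vertex of G appears in some bag (union = {0, 1, 2, 3}); every edge is covered by a bag; and for each vertex v the set of bags containing v is connected in the bag tree. The decomposition is therefore valid. The largest bag has 4 vertices, so the width is 3.

Yes; width 3.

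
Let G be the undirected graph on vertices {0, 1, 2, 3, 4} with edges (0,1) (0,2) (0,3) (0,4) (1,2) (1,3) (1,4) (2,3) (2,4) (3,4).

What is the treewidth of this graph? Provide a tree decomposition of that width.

With just one bag of size 5, the width is 5 − 1 = 4, so tw(G) ≤ 4. On the other hand G contains the 5-clique {0, 1, 2, 3, 4}. A clique must lie in a single bag of any decomposition, so no decomposition can have width below 4. Hence tw(G) = 4 exactly.

Treewidth 4.
Bags: B1 = {0, 1, 2, 3, 4}
Tree: (single bag)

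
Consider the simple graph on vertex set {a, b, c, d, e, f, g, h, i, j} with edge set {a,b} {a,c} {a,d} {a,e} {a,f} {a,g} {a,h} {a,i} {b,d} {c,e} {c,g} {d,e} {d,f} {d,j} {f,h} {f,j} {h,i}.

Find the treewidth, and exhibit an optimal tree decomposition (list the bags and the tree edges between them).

Treewidth 2.
One optimal decomposition is:
Bags: B1 = {a, d, f}  B2 = {a, f, h}  B3 = {d, f, j}  B4 = {a, h, i}  B5 = {a, b, d}  B6 = {a, d, e}  B7 = {a, c, e}  B8 = {a, c, g}
Tree: B1–B2, B1–B3, B2–B4, B1–B5, B1–B6, B6–B7, B7–B8

The largest bag has 3 vertices, giving width 2; this decomposition certifies tw(G) ≤ 2. On the other hand G contains the 3-clique {d, f, j}. A clique must lie in a single bag of any decomposition, so no decomposition can have width below 2. Therefore the treewidth is 2.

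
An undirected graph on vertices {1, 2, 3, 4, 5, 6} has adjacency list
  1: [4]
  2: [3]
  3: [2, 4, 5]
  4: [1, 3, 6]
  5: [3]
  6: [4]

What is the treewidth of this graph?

1

A width-1 tree decomposition is:
Bags: B1 = {3, 4}  B2 = {1, 4}  B3 = {3, 5}  B4 = {2, 3}  B5 = {4, 6}
Tree: B1–B2, B1–B3, B1–B4, B1–B5
Each bag holds 2 vertices, so the decomposition has width 1, which upper-bounds the treewidth. G has an edge, so its treewidth is at least 1. Hence tw(G) = 1 exactly.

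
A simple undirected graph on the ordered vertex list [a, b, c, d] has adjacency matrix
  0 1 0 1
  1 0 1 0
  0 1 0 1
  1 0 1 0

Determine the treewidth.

A width-2 tree decomposition is:
Bags: B1 = {b, c, d}  B2 = {a, b, d}
Tree: B1–B2
Each bag holds 3 vertices, so the decomposition has width 2, which upper-bounds the treewidth. Since d–c–b–a–d is a cycle in G, G is not acyclic. Forests are exactly the graphs of treewidth ≤ 1, so tw(G) ≥ 2. The upper and lower bounds meet at 2, so that is the treewidth.

2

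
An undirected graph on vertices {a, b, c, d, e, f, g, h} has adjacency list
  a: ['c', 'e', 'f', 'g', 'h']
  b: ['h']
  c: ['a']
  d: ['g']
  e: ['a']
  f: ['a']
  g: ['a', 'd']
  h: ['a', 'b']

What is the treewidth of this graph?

1

A width-1 tree decomposition is:
Bags: B1 = {a, e}  B2 = {a, h}  B3 = {a, g}  B4 = {a, f}  B5 = {a, c}  B6 = {d, g}  B7 = {b, h}
Tree: B1–B2, B2–B3, B1–B4, B3–B5, B3–B6, B2–B7
Each bag holds 2 vertices, so the decomposition has width 1, which upper-bounds the treewidth. Any graph with an edge has treewidth ≥ 1, and G has the edge a–e. Therefore the treewidth is 1.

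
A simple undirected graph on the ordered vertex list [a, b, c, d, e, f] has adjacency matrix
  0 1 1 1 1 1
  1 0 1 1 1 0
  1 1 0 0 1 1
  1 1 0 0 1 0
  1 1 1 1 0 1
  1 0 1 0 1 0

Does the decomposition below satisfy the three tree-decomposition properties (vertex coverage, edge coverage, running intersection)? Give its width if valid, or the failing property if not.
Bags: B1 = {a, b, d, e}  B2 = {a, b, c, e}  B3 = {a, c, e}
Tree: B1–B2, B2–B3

A tree decomposition must satisfy three properties: every vertex lies in some bag; for every edge, both endpoints lie together in some bag; and for every vertex, the bags containing it form a connected subtree. Here vertex f appears in no bag, so the decomposition is invalid.

No — vertex f appears in no bag.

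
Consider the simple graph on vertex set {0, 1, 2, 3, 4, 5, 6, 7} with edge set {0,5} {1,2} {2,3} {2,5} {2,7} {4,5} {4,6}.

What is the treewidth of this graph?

1

A width-1 tree decomposition is:
Bags: B1 = {0, 5}  B2 = {4, 5}  B3 = {2, 5}  B4 = {1, 2}  B5 = {2, 7}  B6 = {4, 6}  B7 = {2, 3}
Tree: B1–B2, B2–B3, B3–B4, B4–B5, B2–B6, B3–B7
The largest bag has 2 vertices, giving width 1; this decomposition certifies tw(G) ≤ 1. G has an edge, so its treewidth is at least 1. Hence tw(G) = 1 exactly.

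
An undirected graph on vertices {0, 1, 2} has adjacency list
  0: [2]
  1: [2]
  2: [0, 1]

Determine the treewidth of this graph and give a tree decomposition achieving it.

Treewidth 1.
Bags: B1 = {1, 2}  B2 = {0, 2}
Tree: B1–B2

Every bag has size at most 2, so the width is 2 − 1 = 1 and tw(G) ≤ 1. G has an edge, so its treewidth is at least 1. Therefore the treewidth is 1.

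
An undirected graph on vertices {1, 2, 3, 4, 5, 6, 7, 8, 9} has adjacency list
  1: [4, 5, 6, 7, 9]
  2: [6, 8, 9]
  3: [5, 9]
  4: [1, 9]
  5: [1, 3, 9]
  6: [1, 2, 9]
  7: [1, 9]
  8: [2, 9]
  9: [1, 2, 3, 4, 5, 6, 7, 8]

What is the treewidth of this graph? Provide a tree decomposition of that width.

Treewidth 2.
One such decomposition:
Bags: B1 = {1, 5, 9}  B2 = {3, 5, 9}  B3 = {1, 6, 9}  B4 = {2, 6, 9}  B5 = {1, 7, 9}  B6 = {1, 4, 9}  B7 = {2, 8, 9}
Tree: B1–B2, B1–B3, B3–B4, B1–B5, B3–B6, B4–B7

Each bag holds 3 vertices, so the decomposition has width 2, which upper-bounds the treewidth. Conversely, {2, 8, 9} is a clique of size 3, and the vertices of any clique must share a bag in every tree decomposition; so some bag has ≥ 3 vertices and tw(G) ≥ 2. The upper and lower bounds meet at 2, so that is the treewidth.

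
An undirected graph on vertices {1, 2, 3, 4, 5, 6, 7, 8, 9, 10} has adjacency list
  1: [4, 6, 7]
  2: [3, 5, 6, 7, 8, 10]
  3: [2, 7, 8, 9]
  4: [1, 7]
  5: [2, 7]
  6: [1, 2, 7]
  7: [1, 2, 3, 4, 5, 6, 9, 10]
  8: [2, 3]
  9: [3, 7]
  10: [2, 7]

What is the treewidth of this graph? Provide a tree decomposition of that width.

Treewidth 2.
One optimal decomposition is:
Bags: B1 = {2, 6, 7}  B2 = {2, 5, 7}  B3 = {1, 6, 7}  B4 = {2, 3, 7}  B5 = {2, 3, 8}  B6 = {3, 7, 9}  B7 = {1, 4, 7}  B8 = {2, 7, 10}
Tree: B1–B2, B1–B3, B1–B4, B4–B5, B4–B6, B3–B7, B4–B8

Each bag holds 3 vertices, so the decomposition has width 2, which upper-bounds the treewidth. On the other hand G contains the 3-clique {2, 3, 8}. A clique must lie in a single bag of any decomposition, so no decomposition can have width below 2. Combining the bounds, tw(G) = 2.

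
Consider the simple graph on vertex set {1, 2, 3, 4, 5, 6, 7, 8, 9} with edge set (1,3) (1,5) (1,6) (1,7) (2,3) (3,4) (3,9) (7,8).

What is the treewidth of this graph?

1

A width-1 tree decomposition is:
Bags: B1 = {1, 3}  B2 = {1, 5}  B3 = {3, 9}  B4 = {1, 6}  B5 = {1, 7}  B6 = {7, 8}  B7 = {2, 3}  B8 = {3, 4}
Tree: B1–B2, B1–B3, B1–B4, B1–B5, B5–B6, B1–B7, B7–B8
Every bag has size at most 2, so the width is 2 − 1 = 1 and tw(G) ≤ 1. Any graph with an edge has treewidth ≥ 1, and G has the edge 3–1. The upper and lower bounds meet at 1, so that is the treewidth.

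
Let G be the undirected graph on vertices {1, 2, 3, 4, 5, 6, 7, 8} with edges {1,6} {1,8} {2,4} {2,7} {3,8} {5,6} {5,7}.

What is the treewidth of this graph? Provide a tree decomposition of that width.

Treewidth 1.
One such decomposition:
Bags: B1 = {3, 8}  B2 = {1, 8}  B3 = {1, 6}  B4 = {5, 6}  B5 = {5, 7}  B6 = {2, 7}  B7 = {2, 4}
Tree: B1–B2, B2–B3, B3–B4, B4–B5, B5–B6, B6–B7

Every bag has size at most 2, so the width is 2 − 1 = 1 and tw(G) ≤ 1. G has an edge, so its treewidth is at least 1. Therefore the treewidth is 1.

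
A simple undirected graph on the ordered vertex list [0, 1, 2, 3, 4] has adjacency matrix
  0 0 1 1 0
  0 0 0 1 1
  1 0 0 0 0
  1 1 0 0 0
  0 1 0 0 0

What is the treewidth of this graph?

1

A width-1 tree decomposition is:
Bags: B1 = {1, 4}  B2 = {1, 3}  B3 = {0, 3}  B4 = {0, 2}
Tree: B1–B2, B2–B3, B3–B4
The largest bag has 2 vertices, giving width 1; this decomposition certifies tw(G) ≤ 1. Since G has at least one edge (e.g. 4–1), it is not an edgeless graph, so tw(G) ≥ 1. Hence tw(G) = 1 exactly.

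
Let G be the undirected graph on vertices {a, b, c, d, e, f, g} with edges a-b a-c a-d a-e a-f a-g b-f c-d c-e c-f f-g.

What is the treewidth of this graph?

A width-2 tree decomposition is:
Bags: B1 = {a, c, f}  B2 = {a, c, d}  B3 = {a, c, e}  B4 = {a, b, f}  B5 = {a, f, g}
Tree: B1–B2, B1–B3, B1–B4, B1–B5
Each bag holds 3 vertices, so the decomposition has width 2, which upper-bounds the treewidth. Conversely, {a, c, d} is a clique of size 3, and the vertices of any clique must share a bag in every tree decomposition; so some bag has ≥ 3 vertices and tw(G) ≥ 2. Therefore the treewidth is 2.

2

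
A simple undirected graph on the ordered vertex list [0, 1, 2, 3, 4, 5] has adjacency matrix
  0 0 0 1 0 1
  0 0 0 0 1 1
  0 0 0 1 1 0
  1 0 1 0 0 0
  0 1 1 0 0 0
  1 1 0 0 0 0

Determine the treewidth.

2

A width-2 tree decomposition is:
Bags: B1 = {1, 2, 4}  B2 = {1, 2, 5}  B3 = {0, 2, 5}  B4 = {0, 2, 3}
Tree: B1–B2, B2–B3, B3–B4
Each bag holds 3 vertices, so the decomposition has width 2, which upper-bounds the treewidth. The edges 2–4–1–5–0–3–2 form a cycle, so G is not a tree and its treewidth is at least 2. The upper and lower bounds meet at 2, so that is the treewidth.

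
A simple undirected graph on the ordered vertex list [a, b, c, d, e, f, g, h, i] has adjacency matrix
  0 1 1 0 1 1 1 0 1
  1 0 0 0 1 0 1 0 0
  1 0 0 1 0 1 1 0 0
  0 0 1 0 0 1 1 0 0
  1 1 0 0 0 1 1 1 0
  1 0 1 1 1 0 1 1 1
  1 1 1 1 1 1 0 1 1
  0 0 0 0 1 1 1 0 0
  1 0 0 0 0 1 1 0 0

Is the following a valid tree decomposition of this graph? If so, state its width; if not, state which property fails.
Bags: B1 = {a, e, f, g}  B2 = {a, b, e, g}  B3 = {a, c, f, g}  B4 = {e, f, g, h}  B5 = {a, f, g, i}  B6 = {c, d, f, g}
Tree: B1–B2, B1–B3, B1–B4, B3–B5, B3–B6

Vertex coverage: the bags together contain {a, b, c, d, e, f, g, h, i}, the full vertex set. Edge coverage: each edge of G has both endpoints in at least one bag. Running intersection: for every vertex, the bags containing it form a connected subtree. All three properties hold, so this is a valid tree decomposition of width max|bag| − 1 = 3, and hence tw(G) ≤ 3.

Yes; width 3.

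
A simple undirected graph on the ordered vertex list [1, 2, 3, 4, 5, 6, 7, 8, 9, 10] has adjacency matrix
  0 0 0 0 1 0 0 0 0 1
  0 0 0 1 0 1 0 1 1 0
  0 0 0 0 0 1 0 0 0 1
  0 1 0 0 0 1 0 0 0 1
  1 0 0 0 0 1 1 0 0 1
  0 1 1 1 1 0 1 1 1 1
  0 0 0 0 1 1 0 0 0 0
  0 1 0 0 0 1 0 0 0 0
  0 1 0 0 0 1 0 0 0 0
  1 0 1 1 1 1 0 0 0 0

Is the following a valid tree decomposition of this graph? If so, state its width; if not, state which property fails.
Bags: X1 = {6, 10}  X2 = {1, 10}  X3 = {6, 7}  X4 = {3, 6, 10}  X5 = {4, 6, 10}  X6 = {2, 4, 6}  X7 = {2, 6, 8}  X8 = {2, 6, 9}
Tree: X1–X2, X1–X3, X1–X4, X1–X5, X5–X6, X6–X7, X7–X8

No — vertex 5 appears in no bag.

A tree decomposition must satisfy three properties: every vertex lies in some bag; for every edge, both endpoints lie together in some bag; and for every vertex, the bags containing it form a connected subtree. Here vertex 5 appears in no bag, so the decomposition is invalid.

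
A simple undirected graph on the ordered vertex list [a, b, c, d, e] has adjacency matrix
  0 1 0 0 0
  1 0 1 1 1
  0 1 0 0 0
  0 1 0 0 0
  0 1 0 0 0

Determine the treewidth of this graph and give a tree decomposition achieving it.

Treewidth 1.
Bags: B1 = {a, b}  B2 = {b, d}  B3 = {b, e}  B4 = {b, c}
Tree: B1–B2, B2–B3, B2–B4

Each bag holds 2 vertices, so the decomposition has width 1, which upper-bounds the treewidth. G has an edge, so its treewidth is at least 1. Hence tw(G) = 1 exactly.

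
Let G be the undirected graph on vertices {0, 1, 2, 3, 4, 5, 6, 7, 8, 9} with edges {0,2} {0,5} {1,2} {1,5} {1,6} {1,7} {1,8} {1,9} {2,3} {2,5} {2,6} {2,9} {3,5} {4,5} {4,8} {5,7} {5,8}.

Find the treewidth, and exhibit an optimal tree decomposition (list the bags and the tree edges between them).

Every bag has size at most 3, so the width is 3 − 1 = 2 and tw(G) ≤ 2. Conversely, {1, 2, 9} is a clique of size 3, and the vertices of any clique must share a bag in every tree decomposition; so some bag has ≥ 3 vertices and tw(G) ≥ 2. The upper and lower bounds meet at 2, so that is the treewidth.

Treewidth 2.
Bags: B1 = {1, 2, 5}  B2 = {1, 2, 6}  B3 = {2, 3, 5}  B4 = {1, 5, 8}  B5 = {1, 5, 7}  B6 = {0, 2, 5}  B7 = {4, 5, 8}  B8 = {1, 2, 9}
Tree: B1–B2, B1–B3, B1–B4, B1–B5, B3–B6, B4–B7, B1–B8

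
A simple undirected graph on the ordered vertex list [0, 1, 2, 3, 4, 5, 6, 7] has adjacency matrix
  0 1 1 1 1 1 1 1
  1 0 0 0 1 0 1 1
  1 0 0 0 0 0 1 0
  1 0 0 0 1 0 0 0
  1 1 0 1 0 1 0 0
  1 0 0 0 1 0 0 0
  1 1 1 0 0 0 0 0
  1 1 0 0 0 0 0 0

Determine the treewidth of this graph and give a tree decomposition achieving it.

Treewidth 2.
One such decomposition:
Bags: B1 = {0, 1, 7}  B2 = {0, 1, 4}  B3 = {0, 4, 5}  B4 = {0, 1, 6}  B5 = {0, 2, 6}  B6 = {0, 3, 4}
Tree: B1–B2, B2–B3, B2–B4, B4–B5, B3–B6

Every bag has size at most 3, so the width is 3 − 1 = 2 and tw(G) ≤ 2. Conversely, {0, 1, 4} is a clique of size 3, and the vertices of any clique must share a bag in every tree decomposition; so some bag has ≥ 3 vertices and tw(G) ≥ 2. Therefore the treewidth is 2.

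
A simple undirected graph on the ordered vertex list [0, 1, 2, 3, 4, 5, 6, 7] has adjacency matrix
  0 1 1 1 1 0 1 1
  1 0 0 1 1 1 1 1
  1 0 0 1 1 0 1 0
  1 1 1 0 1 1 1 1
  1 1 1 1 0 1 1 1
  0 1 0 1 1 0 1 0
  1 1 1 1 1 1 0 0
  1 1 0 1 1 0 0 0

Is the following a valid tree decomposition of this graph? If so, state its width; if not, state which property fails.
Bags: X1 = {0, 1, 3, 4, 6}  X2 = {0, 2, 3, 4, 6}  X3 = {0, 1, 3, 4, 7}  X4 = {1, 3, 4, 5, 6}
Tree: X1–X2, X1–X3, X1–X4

Checking the three conditions: (i) the bags cover all of {0, 1, 2, 3, 4, 5, 6, 7}; (ii) for each edge, some bag contains both endpoints; (iii) the bags containing any fixed vertex form a subtree. All hold, so the decomposition is valid with width 5 − 1 = 4.

Yes; width 4.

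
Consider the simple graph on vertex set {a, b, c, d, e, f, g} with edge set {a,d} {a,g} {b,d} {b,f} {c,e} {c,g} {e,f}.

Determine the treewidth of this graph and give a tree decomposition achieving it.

Treewidth 2.
One such decomposition:
Bags: B1 = {a, b, d}  B2 = {a, b, g}  B3 = {b, c, g}  B4 = {b, c, e}  B5 = {b, e, f}
Tree: B1–B2, B2–B3, B3–B4, B4–B5

The largest bag has 3 vertices, giving width 2; this decomposition certifies tw(G) ≤ 2. Since b–d–a–g–c–e–f–b is a cycle in G, G is not acyclic. Forests are exactly the graphs of treewidth ≤ 1, so tw(G) ≥ 2. The upper and lower bounds meet at 2, so that is the treewidth.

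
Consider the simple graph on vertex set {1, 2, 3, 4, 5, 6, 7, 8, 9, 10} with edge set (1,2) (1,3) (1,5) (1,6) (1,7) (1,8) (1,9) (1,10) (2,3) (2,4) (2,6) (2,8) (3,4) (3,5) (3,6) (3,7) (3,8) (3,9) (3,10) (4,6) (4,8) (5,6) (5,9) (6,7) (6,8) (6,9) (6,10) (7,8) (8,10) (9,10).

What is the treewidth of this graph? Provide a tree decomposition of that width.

Each bag holds 5 vertices, so the decomposition has width 4, which upper-bounds the treewidth. On the other hand G contains the 5-clique {1, 2, 3, 6, 8}. A clique must lie in a single bag of any decomposition, so no decomposition can have width below 4. Combining the bounds, tw(G) = 4.

Treewidth 4.
One optimal decomposition is:
Bags: B1 = {1, 3, 6, 8, 10}  B2 = {1, 3, 6, 9, 10}  B3 = {1, 3, 6, 7, 8}  B4 = {1, 3, 5, 6, 9}  B5 = {1, 2, 3, 6, 8}  B6 = {2, 3, 4, 6, 8}
Tree: B1–B2, B1–B3, B2–B4, B1–B5, B5–B6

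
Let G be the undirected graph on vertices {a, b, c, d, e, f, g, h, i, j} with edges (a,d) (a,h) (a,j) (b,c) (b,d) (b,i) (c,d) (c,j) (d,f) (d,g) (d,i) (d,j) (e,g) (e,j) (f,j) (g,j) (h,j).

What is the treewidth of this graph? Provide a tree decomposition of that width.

Every bag has size at most 3, so the width is 3 − 1 = 2 and tw(G) ≤ 2. For the lower bound, the 3 vertices {d, g, j} are pairwise adjacent, and any tree decomposition puts a clique entirely inside one bag — forcing width ≥ 2. Hence tw(G) = 2 exactly.

Treewidth 2.
Bags: B1 = {b, c, d}  B2 = {c, d, j}  B3 = {b, d, i}  B4 = {d, g, j}  B5 = {a, d, j}  B6 = {a, h, j}  B7 = {e, g, j}  B8 = {d, f, j}
Tree: B1–B2, B1–B3, B2–B4, B4–B5, B5–B6, B4–B7, B5–B8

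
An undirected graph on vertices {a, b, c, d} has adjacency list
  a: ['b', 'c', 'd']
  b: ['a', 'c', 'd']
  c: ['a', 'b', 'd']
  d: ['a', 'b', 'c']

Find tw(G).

A width-3 tree decomposition is:
Bags: B1 = {a, b, c, d}
Tree: (single bag)
A single bag containing all 4 vertices is trivially a valid decomposition of width 3. On the other hand G contains the 4-clique {a, b, c, d}. A clique must lie in a single bag of any decomposition, so no decomposition can have width below 3. Combining the bounds, tw(G) = 3.

3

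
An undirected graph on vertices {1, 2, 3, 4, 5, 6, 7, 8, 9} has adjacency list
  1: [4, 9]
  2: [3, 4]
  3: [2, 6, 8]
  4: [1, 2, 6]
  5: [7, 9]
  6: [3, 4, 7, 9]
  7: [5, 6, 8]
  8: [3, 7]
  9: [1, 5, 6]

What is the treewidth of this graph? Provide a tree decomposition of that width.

The largest bag has 4 vertices, giving width 3; this decomposition certifies tw(G) ≤ 3. For the lower bound: the 4 vertex sets {1,2,4}, {9}, {6}, {3,5,7,8} are disjoint, each induces a connected subgraph, and every pair is joined by at least one edge of G. Contracting each set to a single vertex therefore yields K_{4} as a minor, and since treewidth is minor-monotone, tw(G) ≥ tw(K_{4}) = 3. The upper and lower bounds meet at 3, so that is the treewidth.

Treewidth 3.
One optimal decomposition is:
Bags: B1 = {1, 2, 4, 9}  B2 = {2, 4, 6, 9}  B3 = {2, 3, 6, 9}  B4 = {3, 5, 6, 9}  B5 = {3, 5, 6, 7}  B6 = {3, 5, 7, 8}
Tree: B1–B2, B2–B3, B3–B4, B4–B5, B5–B6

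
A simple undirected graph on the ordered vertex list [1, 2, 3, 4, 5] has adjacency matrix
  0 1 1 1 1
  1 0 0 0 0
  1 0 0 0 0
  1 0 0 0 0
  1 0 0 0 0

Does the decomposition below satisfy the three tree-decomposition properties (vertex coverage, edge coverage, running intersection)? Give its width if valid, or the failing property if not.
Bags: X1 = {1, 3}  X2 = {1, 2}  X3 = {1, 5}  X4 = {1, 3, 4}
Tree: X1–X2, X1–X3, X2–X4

No — bags containing vertex 3 are not connected in the tree.

A tree decomposition must satisfy three properties: every vertex lies in some bag; for every edge, both endpoints lie together in some bag; and for every vertex, the bags containing it form a connected subtree. Here bags containing vertex 3 are not connected in the tree, so the decomposition is invalid.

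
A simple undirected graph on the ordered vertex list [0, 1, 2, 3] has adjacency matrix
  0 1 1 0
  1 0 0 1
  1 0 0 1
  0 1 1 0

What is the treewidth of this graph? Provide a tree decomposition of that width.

Each bag holds 3 vertices, so the decomposition has width 2, which upper-bounds the treewidth. Since 3–1–0–2–3 is a cycle in G, G is not acyclic. Forests are exactly the graphs of treewidth ≤ 1, so tw(G) ≥ 2. Therefore the treewidth is 2.

Treewidth 2.
Bags: B1 = {0, 1, 3}  B2 = {0, 2, 3}
Tree: B1–B2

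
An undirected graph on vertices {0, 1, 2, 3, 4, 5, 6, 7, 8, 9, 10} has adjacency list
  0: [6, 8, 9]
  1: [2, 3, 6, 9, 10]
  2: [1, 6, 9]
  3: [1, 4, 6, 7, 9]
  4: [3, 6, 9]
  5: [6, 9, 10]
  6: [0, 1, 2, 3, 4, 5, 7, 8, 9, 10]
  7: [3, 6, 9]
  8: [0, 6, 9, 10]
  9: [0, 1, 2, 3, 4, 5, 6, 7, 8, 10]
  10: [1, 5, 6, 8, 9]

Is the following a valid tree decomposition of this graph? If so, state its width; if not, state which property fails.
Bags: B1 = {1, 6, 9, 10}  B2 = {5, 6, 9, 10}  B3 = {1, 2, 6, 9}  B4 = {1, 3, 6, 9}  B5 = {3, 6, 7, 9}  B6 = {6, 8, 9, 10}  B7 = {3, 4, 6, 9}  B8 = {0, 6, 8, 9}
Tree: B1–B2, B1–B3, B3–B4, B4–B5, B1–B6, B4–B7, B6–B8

Every vertex of G appears in some bag (union = {0, 1, 2, 3, 4, 5, 6, 7, 8, 9, 10}); every edge is covered by a bag; and for each vertex v the set of bags containing v is connected in the bag tree. The decomposition is therefore valid. The largest bag has 4 vertices, so the width is 3.

Yes; width 3.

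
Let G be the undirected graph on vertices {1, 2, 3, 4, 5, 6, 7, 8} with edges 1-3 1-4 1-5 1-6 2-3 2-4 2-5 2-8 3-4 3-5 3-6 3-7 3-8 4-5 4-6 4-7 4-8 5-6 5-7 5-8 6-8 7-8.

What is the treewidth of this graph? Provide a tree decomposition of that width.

Treewidth 4.
One such decomposition:
Bags: B1 = {3, 4, 5, 6, 8}  B2 = {3, 4, 5, 7, 8}  B3 = {1, 3, 4, 5, 6}  B4 = {2, 3, 4, 5, 8}
Tree: B1–B2, B1–B3, B2–B4

Every bag has size at most 5, so the width is 5 − 1 = 4 and tw(G) ≤ 4. On the other hand G contains the 5-clique {2, 3, 4, 5, 8}. A clique must lie in a single bag of any decomposition, so no decomposition can have width below 4. Hence tw(G) = 4 exactly.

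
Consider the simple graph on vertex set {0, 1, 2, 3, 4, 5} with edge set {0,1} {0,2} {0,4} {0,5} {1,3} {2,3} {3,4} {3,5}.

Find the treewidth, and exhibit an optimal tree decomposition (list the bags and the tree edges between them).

The largest bag has 3 vertices, giving width 2; this decomposition certifies tw(G) ≤ 2. Since 3–4–0–5–3 is a cycle in G, G is not acyclic. Forests are exactly the graphs of treewidth ≤ 1, so tw(G) ≥ 2. Hence tw(G) = 2 exactly.

Treewidth 2.
Bags: B1 = {0, 3, 4}  B2 = {0, 3, 5}  B3 = {0, 1, 3}  B4 = {0, 2, 3}
Tree: B1–B2, B2–B3, B3–B4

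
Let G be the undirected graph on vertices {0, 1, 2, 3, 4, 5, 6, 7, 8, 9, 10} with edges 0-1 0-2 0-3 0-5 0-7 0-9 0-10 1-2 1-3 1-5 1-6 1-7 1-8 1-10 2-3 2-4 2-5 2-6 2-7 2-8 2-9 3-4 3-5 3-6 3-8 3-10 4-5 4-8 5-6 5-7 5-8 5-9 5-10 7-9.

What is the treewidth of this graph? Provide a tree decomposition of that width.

Every bag has size at most 5, so the width is 5 − 1 = 4 and tw(G) ≤ 4. For the lower bound, the 5 vertices {0, 1, 2, 3, 5} are pairwise adjacent, and any tree decomposition puts a clique entirely inside one bag — forcing width ≥ 4. Combining the bounds, tw(G) = 4.

Treewidth 4.
One such decomposition:
Bags: B1 = {0, 1, 2, 5, 7}  B2 = {0, 2, 5, 7, 9}  B3 = {0, 1, 2, 3, 5}  B4 = {1, 2, 3, 5, 8}  B5 = {1, 2, 3, 5, 6}  B6 = {2, 3, 4, 5, 8}  B7 = {0, 1, 3, 5, 10}
Tree: B1–B2, B1–B3, B3–B4, B4–B5, B4–B6, B3–B7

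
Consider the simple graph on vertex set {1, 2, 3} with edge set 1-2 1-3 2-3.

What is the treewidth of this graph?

A width-2 tree decomposition is:
Bags: B1 = {1, 2, 3}
Tree: (single bag)
With just one bag of size 3, the width is 3 − 1 = 2, so tw(G) ≤ 2. Conversely, {1, 2, 3} is a clique of size 3, and the vertices of any clique must share a bag in every tree decomposition; so some bag has ≥ 3 vertices and tw(G) ≥ 2. Combining the bounds, tw(G) = 2.

2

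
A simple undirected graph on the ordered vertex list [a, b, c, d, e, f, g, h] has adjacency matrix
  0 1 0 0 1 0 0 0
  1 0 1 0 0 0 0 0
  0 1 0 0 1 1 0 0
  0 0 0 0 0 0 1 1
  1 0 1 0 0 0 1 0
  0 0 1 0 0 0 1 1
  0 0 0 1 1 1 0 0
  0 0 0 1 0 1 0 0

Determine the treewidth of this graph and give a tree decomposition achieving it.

Every bag has size at most 3, so the width is 3 − 1 = 2 and tw(G) ≤ 2. Since d–h–f–g–d is a cycle in G, G is not acyclic. Forests are exactly the graphs of treewidth ≤ 1, so tw(G) ≥ 2. The upper and lower bounds meet at 2, so that is the treewidth.

Treewidth 2.
One such decomposition:
Bags: B1 = {d, g, h}  B2 = {f, g, h}  B3 = {e, f, g}  B4 = {c, e, f}  B5 = {a, c, e}  B6 = {a, b, c}
Tree: B1–B2, B2–B3, B3–B4, B4–B5, B5–B6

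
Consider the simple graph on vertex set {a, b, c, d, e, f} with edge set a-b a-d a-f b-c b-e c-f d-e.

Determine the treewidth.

A width-2 tree decomposition is:
Bags: B1 = {b, d, e}  B2 = {a, b, d}  B3 = {a, b, c}  B4 = {a, c, f}
Tree: B1–B2, B2–B3, B3–B4
The largest bag has 3 vertices, giving width 2; this decomposition certifies tw(G) ≤ 2. For the lower bound, G contains the cycle e–d–a–b–e, so G is not a forest; only forests have treewidth ≤ 1, hence tw(G) ≥ 2. Hence tw(G) = 2 exactly.

2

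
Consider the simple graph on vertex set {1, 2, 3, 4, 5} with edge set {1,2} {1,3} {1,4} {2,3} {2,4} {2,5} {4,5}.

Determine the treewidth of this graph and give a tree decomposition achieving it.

Treewidth 2.
One such decomposition:
Bags: B1 = {1, 2, 3}  B2 = {1, 2, 4}  B3 = {2, 4, 5}
Tree: B1–B2, B2–B3

Each bag holds 3 vertices, so the decomposition has width 2, which upper-bounds the treewidth. Conversely, {1, 2, 3} is a clique of size 3, and the vertices of any clique must share a bag in every tree decomposition; so some bag has ≥ 3 vertices and tw(G) ≥ 2. Therefore the treewidth is 2.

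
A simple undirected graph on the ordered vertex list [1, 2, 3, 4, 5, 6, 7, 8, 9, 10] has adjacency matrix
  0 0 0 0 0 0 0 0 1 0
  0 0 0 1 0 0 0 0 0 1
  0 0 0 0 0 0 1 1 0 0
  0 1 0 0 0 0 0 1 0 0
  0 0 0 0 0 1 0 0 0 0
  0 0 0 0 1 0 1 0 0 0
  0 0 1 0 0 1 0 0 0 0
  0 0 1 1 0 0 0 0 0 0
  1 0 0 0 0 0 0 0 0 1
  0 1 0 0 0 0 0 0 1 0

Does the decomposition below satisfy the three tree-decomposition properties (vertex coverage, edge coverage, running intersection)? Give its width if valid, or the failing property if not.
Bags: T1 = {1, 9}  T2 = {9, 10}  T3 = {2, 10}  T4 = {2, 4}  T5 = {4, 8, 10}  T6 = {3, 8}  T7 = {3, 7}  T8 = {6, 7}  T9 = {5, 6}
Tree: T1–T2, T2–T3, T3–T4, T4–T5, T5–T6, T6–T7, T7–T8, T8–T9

No — bags containing vertex 10 are not connected in the tree.

A tree decomposition must satisfy three properties: every vertex lies in some bag; for every edge, both endpoints lie together in some bag; and for every vertex, the bags containing it form a connected subtree. Here bags containing vertex 10 are not connected in the tree, so the decomposition is invalid.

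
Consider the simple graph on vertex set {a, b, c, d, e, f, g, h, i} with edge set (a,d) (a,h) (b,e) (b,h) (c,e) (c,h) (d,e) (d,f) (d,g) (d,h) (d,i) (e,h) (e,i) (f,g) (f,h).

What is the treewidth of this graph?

A width-2 tree decomposition is:
Bags: B1 = {d, e, h}  B2 = {d, f, h}  B3 = {b, e, h}  B4 = {a, d, h}  B5 = {c, e, h}  B6 = {d, f, g}  B7 = {d, e, i}
Tree: B1–B2, B1–B3, B1–B4, B3–B5, B2–B6, B1–B7
The largest bag has 3 vertices, giving width 2; this decomposition certifies tw(G) ≤ 2. For the lower bound, the 3 vertices {d, f, g} are pairwise adjacent, and any tree decomposition puts a clique entirely inside one bag — forcing width ≥ 2. Hence tw(G) = 2 exactly.

2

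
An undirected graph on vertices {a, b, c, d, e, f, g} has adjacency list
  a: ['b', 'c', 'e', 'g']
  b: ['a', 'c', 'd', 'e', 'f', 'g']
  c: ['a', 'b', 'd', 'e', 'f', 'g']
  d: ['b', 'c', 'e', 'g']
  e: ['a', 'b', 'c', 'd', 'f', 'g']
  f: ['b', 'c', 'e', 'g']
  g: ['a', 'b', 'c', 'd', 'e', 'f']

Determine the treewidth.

4

A width-4 tree decomposition is:
Bags: B1 = {a, b, c, e, g}  B2 = {b, c, d, e, g}  B3 = {b, c, e, f, g}
Tree: B1–B2, B2–B3
Each bag holds 5 vertices, so the decomposition has width 4, which upper-bounds the treewidth. For the lower bound, the 5 vertices {b, c, d, e, g} are pairwise adjacent, and any tree decomposition puts a clique entirely inside one bag — forcing width ≥ 4. The upper and lower bounds meet at 4, so that is the treewidth.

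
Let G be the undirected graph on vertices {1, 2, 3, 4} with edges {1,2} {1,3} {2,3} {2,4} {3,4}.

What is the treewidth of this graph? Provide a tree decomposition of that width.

Each bag holds 3 vertices, so the decomposition has width 2, which upper-bounds the treewidth. On the other hand G contains the 3-clique {1, 2, 3}. A clique must lie in a single bag of any decomposition, so no decomposition can have width below 2. Hence tw(G) = 2 exactly.

Treewidth 2.
Bags: B1 = {2, 3, 4}  B2 = {1, 2, 3}
Tree: B1–B2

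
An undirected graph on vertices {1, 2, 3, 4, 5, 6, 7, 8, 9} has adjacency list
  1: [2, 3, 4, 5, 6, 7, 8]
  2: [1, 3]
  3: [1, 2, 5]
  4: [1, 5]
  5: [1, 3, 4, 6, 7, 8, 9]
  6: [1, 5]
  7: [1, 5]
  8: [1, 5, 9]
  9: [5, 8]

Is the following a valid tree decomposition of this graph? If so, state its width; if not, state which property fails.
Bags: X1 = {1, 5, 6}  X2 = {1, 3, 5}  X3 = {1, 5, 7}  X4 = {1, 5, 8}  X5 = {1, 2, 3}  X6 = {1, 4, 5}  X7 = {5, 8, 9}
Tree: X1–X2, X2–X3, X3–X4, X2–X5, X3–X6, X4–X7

Every vertex of G appears in some bag (union = {1, 2, 3, 4, 5, 6, 7, 8, 9}); every edge is covered by a bag; and for each vertex v the set of bags containing v is connected in the bag tree. The decomposition is therefore valid. The largest bag has 3 vertices, so the width is 2.

Yes; width 2.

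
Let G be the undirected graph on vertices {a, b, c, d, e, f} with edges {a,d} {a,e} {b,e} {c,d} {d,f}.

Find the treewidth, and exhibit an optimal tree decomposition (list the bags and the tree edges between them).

Treewidth 1.
Bags: B1 = {c, d}  B2 = {a, d}  B3 = {a, e}  B4 = {d, f}  B5 = {b, e}
Tree: B1–B2, B2–B3, B1–B4, B3–B5

Each bag holds 2 vertices, so the decomposition has width 1, which upper-bounds the treewidth. G has an edge, so its treewidth is at least 1. Combining the bounds, tw(G) = 1.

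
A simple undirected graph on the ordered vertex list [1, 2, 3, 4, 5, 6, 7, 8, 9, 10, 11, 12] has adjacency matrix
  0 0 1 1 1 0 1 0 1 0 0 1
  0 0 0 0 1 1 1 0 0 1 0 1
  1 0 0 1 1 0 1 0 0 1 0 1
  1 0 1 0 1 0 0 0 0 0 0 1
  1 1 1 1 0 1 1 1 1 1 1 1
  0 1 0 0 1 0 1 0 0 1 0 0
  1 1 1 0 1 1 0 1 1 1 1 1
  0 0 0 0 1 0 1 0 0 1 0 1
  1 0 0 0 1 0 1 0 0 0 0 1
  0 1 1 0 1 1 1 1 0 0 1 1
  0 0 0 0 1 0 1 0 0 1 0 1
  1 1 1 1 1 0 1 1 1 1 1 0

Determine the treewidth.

4

A width-4 tree decomposition is:
Bags: B1 = {2, 5, 7, 10, 12}  B2 = {5, 7, 8, 10, 12}  B3 = {3, 5, 7, 10, 12}  B4 = {1, 3, 5, 7, 12}  B5 = {5, 7, 10, 11, 12}  B6 = {1, 5, 7, 9, 12}  B7 = {2, 5, 6, 7, 10}  B8 = {1, 3, 4, 5, 12}
Tree: B1–B2, B2–B3, B3–B4, B1–B5, B4–B6, B1–B7, B4–B8
Every bag has size at most 5, so the width is 5 − 1 = 4 and tw(G) ≤ 4. For the lower bound, the 5 vertices {1, 3, 4, 5, 12} are pairwise adjacent, and any tree decomposition puts a clique entirely inside one bag — forcing width ≥ 4. Therefore the treewidth is 4.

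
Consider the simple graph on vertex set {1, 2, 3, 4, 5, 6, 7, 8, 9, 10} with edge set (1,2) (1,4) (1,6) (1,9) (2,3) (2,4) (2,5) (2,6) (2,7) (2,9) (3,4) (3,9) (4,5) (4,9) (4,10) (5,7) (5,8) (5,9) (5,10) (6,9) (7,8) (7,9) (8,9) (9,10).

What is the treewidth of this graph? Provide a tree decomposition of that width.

Treewidth 3.
One optimal decomposition is:
Bags: B1 = {2, 4, 5, 9}  B2 = {2, 5, 7, 9}  B3 = {2, 3, 4, 9}  B4 = {5, 7, 8, 9}  B5 = {1, 2, 4, 9}  B6 = {1, 2, 6, 9}  B7 = {4, 5, 9, 10}
Tree: B1–B2, B1–B3, B2–B4, B1–B5, B5–B6, B1–B7

The largest bag has 4 vertices, giving width 3; this decomposition certifies tw(G) ≤ 3. On the other hand G contains the 4-clique {5, 7, 8, 9}. A clique must lie in a single bag of any decomposition, so no decomposition can have width below 3. Therefore the treewidth is 3.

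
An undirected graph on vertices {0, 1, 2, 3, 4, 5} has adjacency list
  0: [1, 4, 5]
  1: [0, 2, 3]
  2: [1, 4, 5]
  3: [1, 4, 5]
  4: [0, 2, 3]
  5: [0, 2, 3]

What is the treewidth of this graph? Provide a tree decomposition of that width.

Every bag has size at most 4, so the width is 4 − 1 = 3 and tw(G) ≤ 3. For the lower bound: the 4 vertex sets {0,1}, {2,5}, {3}, {4} are disjoint, each induces a connected subgraph, and every pair is joined by at least one edge of G. Contracting each set to a single vertex therefore yields K_{4} as a minor, and since treewidth is minor-monotone, tw(G) ≥ tw(K_{4}) = 3. Hence tw(G) = 3 exactly.

Treewidth 3.
One such decomposition:
Bags: B1 = {0, 1, 2, 3}  B2 = {0, 2, 3, 5}  B3 = {0, 2, 3, 4}
Tree: B1–B2, B2–B3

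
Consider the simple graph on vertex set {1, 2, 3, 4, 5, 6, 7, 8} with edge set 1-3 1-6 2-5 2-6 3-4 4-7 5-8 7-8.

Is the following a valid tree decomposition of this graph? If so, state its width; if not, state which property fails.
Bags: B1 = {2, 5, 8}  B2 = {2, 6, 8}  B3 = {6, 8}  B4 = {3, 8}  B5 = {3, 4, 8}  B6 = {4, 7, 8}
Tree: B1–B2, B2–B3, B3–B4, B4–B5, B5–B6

A tree decomposition must satisfy three properties: every vertex lies in some bag; for every edge, both endpoints lie together in some bag; and for every vertex, the bags containing it form a connected subtree. Here vertex 1 appears in no bag, so the decomposition is invalid.

No — vertex 1 appears in no bag.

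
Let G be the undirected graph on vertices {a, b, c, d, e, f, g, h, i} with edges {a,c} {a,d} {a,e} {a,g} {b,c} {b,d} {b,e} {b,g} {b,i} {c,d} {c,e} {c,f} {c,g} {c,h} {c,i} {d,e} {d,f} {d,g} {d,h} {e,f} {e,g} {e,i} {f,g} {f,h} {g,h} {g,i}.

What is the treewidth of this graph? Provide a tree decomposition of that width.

Each bag holds 5 vertices, so the decomposition has width 4, which upper-bounds the treewidth. Conversely, {c, d, e, f, g} is a clique of size 5, and the vertices of any clique must share a bag in every tree decomposition; so some bag has ≥ 5 vertices and tw(G) ≥ 4. Hence tw(G) = 4 exactly.

Treewidth 4.
One such decomposition:
Bags: B1 = {b, c, d, e, g}  B2 = {b, c, e, g, i}  B3 = {a, c, d, e, g}  B4 = {c, d, e, f, g}  B5 = {c, d, f, g, h}
Tree: B1–B2, B1–B3, B1–B4, B4–B5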